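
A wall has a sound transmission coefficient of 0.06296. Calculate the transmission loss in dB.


Given values:
  tau = 0.06296
Formula: TL = 10 * log10(1 / tau)
Compute 1 / tau = 1 / 0.06296 = 15.8831
Compute log10(15.8831) = 1.200935
TL = 10 * 1.200935 = 12.01

12.01 dB


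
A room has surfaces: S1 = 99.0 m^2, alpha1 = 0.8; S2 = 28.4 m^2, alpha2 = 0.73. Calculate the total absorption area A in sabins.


Given surfaces:
  Surface 1: 99.0 * 0.8 = 79.2
  Surface 2: 28.4 * 0.73 = 20.732
Formula: A = sum(Si * alpha_i)
A = 79.2 + 20.732
A = 99.93

99.93 sabins


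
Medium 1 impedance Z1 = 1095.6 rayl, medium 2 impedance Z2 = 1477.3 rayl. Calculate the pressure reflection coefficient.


Given values:
  Z1 = 1095.6 rayl, Z2 = 1477.3 rayl
Formula: R = (Z2 - Z1) / (Z2 + Z1)
Numerator: Z2 - Z1 = 1477.3 - 1095.6 = 381.7
Denominator: Z2 + Z1 = 1477.3 + 1095.6 = 2572.9
R = 381.7 / 2572.9 = 0.1484

0.1484


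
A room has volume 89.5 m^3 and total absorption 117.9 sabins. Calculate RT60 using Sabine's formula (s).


Given values:
  V = 89.5 m^3
  A = 117.9 sabins
Formula: RT60 = 0.161 * V / A
Numerator: 0.161 * 89.5 = 14.4095
RT60 = 14.4095 / 117.9 = 0.122

0.122 s


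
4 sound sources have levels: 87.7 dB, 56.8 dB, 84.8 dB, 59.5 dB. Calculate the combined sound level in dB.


Formula: L_total = 10 * log10( sum(10^(Li/10)) )
  Source 1: 10^(87.7/10) = 588843655.3556
  Source 2: 10^(56.8/10) = 478630.0923
  Source 3: 10^(84.8/10) = 301995172.0402
  Source 4: 10^(59.5/10) = 891250.9381
Sum of linear values = 892208708.4262
L_total = 10 * log10(892208708.4262) = 89.5

89.5 dB


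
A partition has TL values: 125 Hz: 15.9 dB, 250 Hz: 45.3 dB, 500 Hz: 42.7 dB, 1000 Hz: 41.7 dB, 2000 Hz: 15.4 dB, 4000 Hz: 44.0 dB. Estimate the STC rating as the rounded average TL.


Given TL values at each frequency:
  125 Hz: 15.9 dB
  250 Hz: 45.3 dB
  500 Hz: 42.7 dB
  1000 Hz: 41.7 dB
  2000 Hz: 15.4 dB
  4000 Hz: 44.0 dB
Formula: STC ~ round(average of TL values)
Sum = 15.9 + 45.3 + 42.7 + 41.7 + 15.4 + 44.0 = 205.0
Average = 205.0 / 6 = 34.17
Rounded: 34

34


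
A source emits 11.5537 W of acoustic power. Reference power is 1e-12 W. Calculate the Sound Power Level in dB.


Given values:
  W = 11.5537 W
  W_ref = 1e-12 W
Formula: SWL = 10 * log10(W / W_ref)
Compute ratio: W / W_ref = 11553700000000
Compute log10: log10(11553700000000) = 13.062721
Multiply: SWL = 10 * 13.062721 = 130.63

130.63 dB


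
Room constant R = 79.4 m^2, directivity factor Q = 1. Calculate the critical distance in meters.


Given values:
  R = 79.4 m^2, Q = 1
Formula: d_c = 0.141 * sqrt(Q * R)
Compute Q * R = 1 * 79.4 = 79.4
Compute sqrt(79.4) = 8.9107
d_c = 0.141 * 8.9107 = 1.256

1.256 m


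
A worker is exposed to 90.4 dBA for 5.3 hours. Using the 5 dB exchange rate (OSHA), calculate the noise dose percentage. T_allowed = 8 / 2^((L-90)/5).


Given values:
  L = 90.4 dBA, T = 5.3 hours
Formula: T_allowed = 8 / 2^((L - 90) / 5)
Compute exponent: (90.4 - 90) / 5 = 0.08
Compute 2^(0.08) = 1.057018
T_allowed = 8 / 1.057018 = 7.568461 hours
Dose = (T / T_allowed) * 100
Dose = (5.3 / 7.568461) * 100 = 70.03

70.03 %


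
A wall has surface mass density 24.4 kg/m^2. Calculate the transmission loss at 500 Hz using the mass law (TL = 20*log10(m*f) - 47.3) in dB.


Given values:
  m = 24.4 kg/m^2, f = 500 Hz
Formula: TL = 20 * log10(m * f) - 47.3
Compute m * f = 24.4 * 500 = 12200.0
Compute log10(12200.0) = 4.08636
Compute 20 * 4.08636 = 81.7272
TL = 81.7272 - 47.3 = 34.43

34.43 dB


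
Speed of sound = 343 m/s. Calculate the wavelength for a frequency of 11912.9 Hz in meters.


Given values:
  c = 343 m/s, f = 11912.9 Hz
Formula: lambda = c / f
lambda = 343 / 11912.9
lambda = 0.0288

0.0288 m


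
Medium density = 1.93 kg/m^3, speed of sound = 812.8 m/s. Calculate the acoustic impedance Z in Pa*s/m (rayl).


Given values:
  rho = 1.93 kg/m^3
  c = 812.8 m/s
Formula: Z = rho * c
Z = 1.93 * 812.8
Z = 1568.7

1568.7 rayl


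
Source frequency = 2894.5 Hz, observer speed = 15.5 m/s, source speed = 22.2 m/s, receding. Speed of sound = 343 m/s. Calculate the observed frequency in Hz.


Given values:
  f_s = 2894.5 Hz, v_o = 15.5 m/s, v_s = 22.2 m/s
  Direction: receding
Formula: f_o = f_s * (c - v_o) / (c + v_s)
Numerator: c - v_o = 343 - 15.5 = 327.5
Denominator: c + v_s = 343 + 22.2 = 365.2
f_o = 2894.5 * 327.5 / 365.2 = 2595.7

2595.7 Hz


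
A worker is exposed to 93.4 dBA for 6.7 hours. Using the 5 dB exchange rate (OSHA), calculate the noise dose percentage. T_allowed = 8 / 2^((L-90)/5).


Given values:
  L = 93.4 dBA, T = 6.7 hours
Formula: T_allowed = 8 / 2^((L - 90) / 5)
Compute exponent: (93.4 - 90) / 5 = 0.68
Compute 2^(0.68) = 1.60214
T_allowed = 8 / 1.60214 = 4.993321 hours
Dose = (T / T_allowed) * 100
Dose = (6.7 / 4.993321) * 100 = 134.18

134.18 %


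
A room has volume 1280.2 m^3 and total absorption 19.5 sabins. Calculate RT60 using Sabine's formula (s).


Given values:
  V = 1280.2 m^3
  A = 19.5 sabins
Formula: RT60 = 0.161 * V / A
Numerator: 0.161 * 1280.2 = 206.1122
RT60 = 206.1122 / 19.5 = 10.57

10.57 s


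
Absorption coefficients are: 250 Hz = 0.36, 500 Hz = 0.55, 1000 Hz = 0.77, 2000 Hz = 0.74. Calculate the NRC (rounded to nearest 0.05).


Given values:
  a_250 = 0.36, a_500 = 0.55
  a_1000 = 0.77, a_2000 = 0.74
Formula: NRC = (a250 + a500 + a1000 + a2000) / 4
Sum = 0.36 + 0.55 + 0.77 + 0.74 = 2.42
NRC = 2.42 / 4 = 0.605
Rounded to nearest 0.05: 0.6

0.6


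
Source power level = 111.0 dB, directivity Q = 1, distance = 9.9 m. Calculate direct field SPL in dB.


Given values:
  Lw = 111.0 dB, Q = 1, r = 9.9 m
Formula: SPL = Lw + 10 * log10(Q / (4 * pi * r^2))
Compute 4 * pi * r^2 = 4 * pi * 9.9^2 = 1231.63
Compute Q / denom = 1 / 1231.63 = 0.00081193
Compute 10 * log10(0.00081193) = -30.9048
SPL = 111.0 + (-30.9048) = 80.1

80.1 dB


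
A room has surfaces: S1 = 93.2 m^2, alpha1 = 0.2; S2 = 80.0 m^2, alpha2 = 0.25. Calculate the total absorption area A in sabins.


Given surfaces:
  Surface 1: 93.2 * 0.2 = 18.64
  Surface 2: 80.0 * 0.25 = 20.0
Formula: A = sum(Si * alpha_i)
A = 18.64 + 20.0
A = 38.64

38.64 sabins


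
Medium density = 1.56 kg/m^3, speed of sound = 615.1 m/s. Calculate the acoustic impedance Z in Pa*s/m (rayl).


Given values:
  rho = 1.56 kg/m^3
  c = 615.1 m/s
Formula: Z = rho * c
Z = 1.56 * 615.1
Z = 959.56

959.56 rayl


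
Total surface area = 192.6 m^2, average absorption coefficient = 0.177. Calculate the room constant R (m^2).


Given values:
  S = 192.6 m^2, alpha = 0.177
Formula: R = S * alpha / (1 - alpha)
Numerator: 192.6 * 0.177 = 34.0902
Denominator: 1 - 0.177 = 0.823
R = 34.0902 / 0.823 = 41.42

41.42 m^2


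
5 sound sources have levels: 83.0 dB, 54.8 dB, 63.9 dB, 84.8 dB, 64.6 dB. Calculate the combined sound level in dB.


Formula: L_total = 10 * log10( sum(10^(Li/10)) )
  Source 1: 10^(83.0/10) = 199526231.4969
  Source 2: 10^(54.8/10) = 301995.172
  Source 3: 10^(63.9/10) = 2454708.9157
  Source 4: 10^(84.8/10) = 301995172.0402
  Source 5: 10^(64.6/10) = 2884031.5031
Sum of linear values = 507162139.1279
L_total = 10 * log10(507162139.1279) = 87.05

87.05 dB


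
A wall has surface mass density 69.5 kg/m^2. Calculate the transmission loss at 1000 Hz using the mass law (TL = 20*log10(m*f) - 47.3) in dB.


Given values:
  m = 69.5 kg/m^2, f = 1000 Hz
Formula: TL = 20 * log10(m * f) - 47.3
Compute m * f = 69.5 * 1000 = 69500.0
Compute log10(69500.0) = 4.841985
Compute 20 * 4.841985 = 96.8397
TL = 96.8397 - 47.3 = 49.54

49.54 dB


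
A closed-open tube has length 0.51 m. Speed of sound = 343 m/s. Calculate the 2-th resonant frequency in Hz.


Given values:
  Tube type: closed-open, L = 0.51 m, c = 343 m/s, n = 2
Formula: f_n = (2n - 1) * c / (4 * L)
Compute 2n - 1 = 2*2 - 1 = 3
Compute 4 * L = 4 * 0.51 = 2.04
f = 3 * 343 / 2.04
f = 504.41

504.41 Hz


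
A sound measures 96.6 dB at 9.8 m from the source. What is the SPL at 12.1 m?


Given values:
  SPL1 = 96.6 dB, r1 = 9.8 m, r2 = 12.1 m
Formula: SPL2 = SPL1 - 20 * log10(r2 / r1)
Compute ratio: r2 / r1 = 12.1 / 9.8 = 1.2347
Compute log10: log10(1.2347) = 0.091561
Compute drop: 20 * 0.091561 = 1.8312
SPL2 = 96.6 - 1.8312 = 94.77

94.77 dB


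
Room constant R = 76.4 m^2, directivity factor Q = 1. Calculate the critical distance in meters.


Given values:
  R = 76.4 m^2, Q = 1
Formula: d_c = 0.141 * sqrt(Q * R)
Compute Q * R = 1 * 76.4 = 76.4
Compute sqrt(76.4) = 8.7407
d_c = 0.141 * 8.7407 = 1.232

1.232 m


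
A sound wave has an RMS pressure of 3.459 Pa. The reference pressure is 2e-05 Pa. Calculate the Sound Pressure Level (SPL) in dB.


Given values:
  p = 3.459 Pa
  p_ref = 2e-05 Pa
Formula: SPL = 20 * log10(p / p_ref)
Compute ratio: p / p_ref = 3.459 / 2e-05 = 172950
Compute log10: log10(172950) = 5.237921
Multiply: SPL = 20 * 5.237921 = 104.76

104.76 dB


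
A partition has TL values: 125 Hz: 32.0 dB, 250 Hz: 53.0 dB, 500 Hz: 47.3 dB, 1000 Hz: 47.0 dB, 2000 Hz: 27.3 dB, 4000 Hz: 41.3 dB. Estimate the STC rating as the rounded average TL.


Given TL values at each frequency:
  125 Hz: 32.0 dB
  250 Hz: 53.0 dB
  500 Hz: 47.3 dB
  1000 Hz: 47.0 dB
  2000 Hz: 27.3 dB
  4000 Hz: 41.3 dB
Formula: STC ~ round(average of TL values)
Sum = 32.0 + 53.0 + 47.3 + 47.0 + 27.3 + 41.3 = 247.9
Average = 247.9 / 6 = 41.32
Rounded: 41

41


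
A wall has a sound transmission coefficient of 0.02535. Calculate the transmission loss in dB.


Given values:
  tau = 0.02535
Formula: TL = 10 * log10(1 / tau)
Compute 1 / tau = 1 / 0.02535 = 39.4477
Compute log10(39.4477) = 1.596022
TL = 10 * 1.596022 = 15.96

15.96 dB


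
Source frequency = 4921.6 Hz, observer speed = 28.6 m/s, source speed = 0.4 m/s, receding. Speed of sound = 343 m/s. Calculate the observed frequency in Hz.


Given values:
  f_s = 4921.6 Hz, v_o = 28.6 m/s, v_s = 0.4 m/s
  Direction: receding
Formula: f_o = f_s * (c - v_o) / (c + v_s)
Numerator: c - v_o = 343 - 28.6 = 314.4
Denominator: c + v_s = 343 + 0.4 = 343.4
f_o = 4921.6 * 314.4 / 343.4 = 4505.97

4505.97 Hz


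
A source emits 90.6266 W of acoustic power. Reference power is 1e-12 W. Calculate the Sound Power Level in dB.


Given values:
  W = 90.6266 W
  W_ref = 1e-12 W
Formula: SWL = 10 * log10(W / W_ref)
Compute ratio: W / W_ref = 90626600000000
Compute log10: log10(90626600000000) = 13.957256
Multiply: SWL = 10 * 13.957256 = 139.57

139.57 dB


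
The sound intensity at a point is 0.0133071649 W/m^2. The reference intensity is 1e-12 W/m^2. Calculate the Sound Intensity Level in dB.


Given values:
  I = 0.0133071649 W/m^2
  I_ref = 1e-12 W/m^2
Formula: SIL = 10 * log10(I / I_ref)
Compute ratio: I / I_ref = 13307164900
Compute log10: log10(13307164900) = 10.124086
Multiply: SIL = 10 * 10.124086 = 101.24

101.24 dB


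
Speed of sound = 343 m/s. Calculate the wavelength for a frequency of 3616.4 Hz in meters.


Given values:
  c = 343 m/s, f = 3616.4 Hz
Formula: lambda = c / f
lambda = 343 / 3616.4
lambda = 0.0948

0.0948 m


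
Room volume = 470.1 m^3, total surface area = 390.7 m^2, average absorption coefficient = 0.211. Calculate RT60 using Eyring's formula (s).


Given values:
  V = 470.1 m^3, S = 390.7 m^2, alpha = 0.211
Formula: RT60 = 0.161 * V / (-S * ln(1 - alpha))
Compute ln(1 - 0.211) = ln(0.789) = -0.236989
Denominator: -390.7 * -0.236989 = 92.5916
Numerator: 0.161 * 470.1 = 75.6861
RT60 = 75.6861 / 92.5916 = 0.817

0.817 s


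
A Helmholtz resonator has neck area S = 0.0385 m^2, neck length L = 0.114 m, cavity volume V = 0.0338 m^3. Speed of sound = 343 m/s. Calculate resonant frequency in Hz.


Given values:
  S = 0.0385 m^2, L = 0.114 m, V = 0.0338 m^3, c = 343 m/s
Formula: f = (c / (2*pi)) * sqrt(S / (V * L))
Compute V * L = 0.0338 * 0.114 = 0.0038532
Compute S / (V * L) = 0.0385 / 0.0038532 = 9.9917
Compute sqrt(9.9917) = 3.160965
Compute c / (2*pi) = 343 / 6.283185 = 54.590148
f = 54.590148 * 3.160965 = 172.56

172.56 Hz


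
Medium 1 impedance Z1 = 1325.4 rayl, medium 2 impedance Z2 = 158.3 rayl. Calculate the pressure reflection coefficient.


Given values:
  Z1 = 1325.4 rayl, Z2 = 158.3 rayl
Formula: R = (Z2 - Z1) / (Z2 + Z1)
Numerator: Z2 - Z1 = 158.3 - 1325.4 = -1167.1
Denominator: Z2 + Z1 = 158.3 + 1325.4 = 1483.7
R = -1167.1 / 1483.7 = -0.7866

-0.7866


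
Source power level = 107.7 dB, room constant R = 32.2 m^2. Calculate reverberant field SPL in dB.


Given values:
  Lw = 107.7 dB, R = 32.2 m^2
Formula: SPL = Lw + 10 * log10(4 / R)
Compute 4 / R = 4 / 32.2 = 0.124224
Compute 10 * log10(0.124224) = -9.0579
SPL = 107.7 + (-9.0579) = 98.64

98.64 dB


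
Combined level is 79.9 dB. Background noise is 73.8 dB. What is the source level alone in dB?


Given values:
  L_total = 79.9 dB, L_bg = 73.8 dB
Formula: L_source = 10 * log10(10^(L_total/10) - 10^(L_bg/10))
Convert to linear:
  10^(79.9/10) = 97723722.0956
  10^(73.8/10) = 23988329.1902
Difference: 97723722.0956 - 23988329.1902 = 73735392.9054
L_source = 10 * log10(73735392.9054) = 78.68

78.68 dB


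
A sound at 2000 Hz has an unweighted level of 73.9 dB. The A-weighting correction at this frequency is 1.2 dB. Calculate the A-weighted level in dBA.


Given values:
  SPL = 73.9 dB
  A-weighting at 2000 Hz = 1.2 dB
Formula: L_A = SPL + A_weight
L_A = 73.9 + (1.2)
L_A = 75.1

75.1 dBA


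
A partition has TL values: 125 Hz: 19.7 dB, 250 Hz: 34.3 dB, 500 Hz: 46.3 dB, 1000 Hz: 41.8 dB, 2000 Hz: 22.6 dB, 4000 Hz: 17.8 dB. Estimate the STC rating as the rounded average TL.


Given TL values at each frequency:
  125 Hz: 19.7 dB
  250 Hz: 34.3 dB
  500 Hz: 46.3 dB
  1000 Hz: 41.8 dB
  2000 Hz: 22.6 dB
  4000 Hz: 17.8 dB
Formula: STC ~ round(average of TL values)
Sum = 19.7 + 34.3 + 46.3 + 41.8 + 22.6 + 17.8 = 182.5
Average = 182.5 / 6 = 30.42
Rounded: 30

30


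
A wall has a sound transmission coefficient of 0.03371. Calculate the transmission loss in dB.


Given values:
  tau = 0.03371
Formula: TL = 10 * log10(1 / tau)
Compute 1 / tau = 1 / 0.03371 = 29.6648
Compute log10(29.6648) = 1.472241
TL = 10 * 1.472241 = 14.72

14.72 dB


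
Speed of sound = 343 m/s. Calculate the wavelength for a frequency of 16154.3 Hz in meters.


Given values:
  c = 343 m/s, f = 16154.3 Hz
Formula: lambda = c / f
lambda = 343 / 16154.3
lambda = 0.0212

0.0212 m


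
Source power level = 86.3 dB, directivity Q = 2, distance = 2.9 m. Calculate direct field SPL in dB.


Given values:
  Lw = 86.3 dB, Q = 2, r = 2.9 m
Formula: SPL = Lw + 10 * log10(Q / (4 * pi * r^2))
Compute 4 * pi * r^2 = 4 * pi * 2.9^2 = 105.6832
Compute Q / denom = 2 / 105.6832 = 0.01892448
Compute 10 * log10(0.01892448) = -17.2298
SPL = 86.3 + (-17.2298) = 69.07

69.07 dB


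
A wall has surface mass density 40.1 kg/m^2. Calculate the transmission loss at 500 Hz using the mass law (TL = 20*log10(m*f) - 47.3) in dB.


Given values:
  m = 40.1 kg/m^2, f = 500 Hz
Formula: TL = 20 * log10(m * f) - 47.3
Compute m * f = 40.1 * 500 = 20050.0
Compute log10(20050.0) = 4.302114
Compute 20 * 4.302114 = 86.0423
TL = 86.0423 - 47.3 = 38.74

38.74 dB


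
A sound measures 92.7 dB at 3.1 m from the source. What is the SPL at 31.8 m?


Given values:
  SPL1 = 92.7 dB, r1 = 3.1 m, r2 = 31.8 m
Formula: SPL2 = SPL1 - 20 * log10(r2 / r1)
Compute ratio: r2 / r1 = 31.8 / 3.1 = 10.2581
Compute log10: log10(10.2581) = 1.011067
Compute drop: 20 * 1.011067 = 20.2213
SPL2 = 92.7 - 20.2213 = 72.48

72.48 dB


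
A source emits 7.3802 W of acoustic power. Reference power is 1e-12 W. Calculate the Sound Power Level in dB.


Given values:
  W = 7.3802 W
  W_ref = 1e-12 W
Formula: SWL = 10 * log10(W / W_ref)
Compute ratio: W / W_ref = 7380200000000
Compute log10: log10(7380200000000) = 12.868068
Multiply: SWL = 10 * 12.868068 = 128.68

128.68 dB


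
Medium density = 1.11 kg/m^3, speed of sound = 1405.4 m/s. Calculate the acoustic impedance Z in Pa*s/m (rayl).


Given values:
  rho = 1.11 kg/m^3
  c = 1405.4 m/s
Formula: Z = rho * c
Z = 1.11 * 1405.4
Z = 1559.99

1559.99 rayl


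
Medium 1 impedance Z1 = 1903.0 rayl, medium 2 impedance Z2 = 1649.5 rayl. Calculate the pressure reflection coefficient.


Given values:
  Z1 = 1903.0 rayl, Z2 = 1649.5 rayl
Formula: R = (Z2 - Z1) / (Z2 + Z1)
Numerator: Z2 - Z1 = 1649.5 - 1903.0 = -253.5
Denominator: Z2 + Z1 = 1649.5 + 1903.0 = 3552.5
R = -253.5 / 3552.5 = -0.0714

-0.0714


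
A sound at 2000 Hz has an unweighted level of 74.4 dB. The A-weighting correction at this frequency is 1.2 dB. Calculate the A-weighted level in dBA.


Given values:
  SPL = 74.4 dB
  A-weighting at 2000 Hz = 1.2 dB
Formula: L_A = SPL + A_weight
L_A = 74.4 + (1.2)
L_A = 75.6

75.6 dBA


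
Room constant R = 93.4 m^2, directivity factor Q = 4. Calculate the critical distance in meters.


Given values:
  R = 93.4 m^2, Q = 4
Formula: d_c = 0.141 * sqrt(Q * R)
Compute Q * R = 4 * 93.4 = 373.6
Compute sqrt(373.6) = 19.3287
d_c = 0.141 * 19.3287 = 2.725

2.725 m


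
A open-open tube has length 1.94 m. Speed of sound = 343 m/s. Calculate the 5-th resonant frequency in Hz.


Given values:
  Tube type: open-open, L = 1.94 m, c = 343 m/s, n = 5
Formula: f_n = n * c / (2 * L)
Compute 2 * L = 2 * 1.94 = 3.88
f = 5 * 343 / 3.88
f = 442.01

442.01 Hz


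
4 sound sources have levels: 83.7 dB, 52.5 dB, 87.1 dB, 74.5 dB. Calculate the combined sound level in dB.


Formula: L_total = 10 * log10( sum(10^(Li/10)) )
  Source 1: 10^(83.7/10) = 234422881.532
  Source 2: 10^(52.5/10) = 177827.941
  Source 3: 10^(87.1/10) = 512861383.9914
  Source 4: 10^(74.5/10) = 28183829.3126
Sum of linear values = 775645922.777
L_total = 10 * log10(775645922.777) = 88.9

88.9 dB


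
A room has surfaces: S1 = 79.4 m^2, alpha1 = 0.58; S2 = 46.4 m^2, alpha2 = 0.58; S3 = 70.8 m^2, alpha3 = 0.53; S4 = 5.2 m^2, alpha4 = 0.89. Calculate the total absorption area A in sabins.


Given surfaces:
  Surface 1: 79.4 * 0.58 = 46.052
  Surface 2: 46.4 * 0.58 = 26.912
  Surface 3: 70.8 * 0.53 = 37.524
  Surface 4: 5.2 * 0.89 = 4.628
Formula: A = sum(Si * alpha_i)
A = 46.052 + 26.912 + 37.524 + 4.628
A = 115.12

115.12 sabins


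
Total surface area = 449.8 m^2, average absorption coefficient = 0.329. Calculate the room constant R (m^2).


Given values:
  S = 449.8 m^2, alpha = 0.329
Formula: R = S * alpha / (1 - alpha)
Numerator: 449.8 * 0.329 = 147.9842
Denominator: 1 - 0.329 = 0.671
R = 147.9842 / 0.671 = 220.54

220.54 m^2


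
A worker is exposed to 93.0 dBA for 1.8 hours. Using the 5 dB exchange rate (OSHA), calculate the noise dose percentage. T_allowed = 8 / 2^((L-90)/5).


Given values:
  L = 93.0 dBA, T = 1.8 hours
Formula: T_allowed = 8 / 2^((L - 90) / 5)
Compute exponent: (93.0 - 90) / 5 = 0.6
Compute 2^(0.6) = 1.515717
T_allowed = 8 / 1.515717 = 5.27803 hours
Dose = (T / T_allowed) * 100
Dose = (1.8 / 5.27803) * 100 = 34.1

34.1 %


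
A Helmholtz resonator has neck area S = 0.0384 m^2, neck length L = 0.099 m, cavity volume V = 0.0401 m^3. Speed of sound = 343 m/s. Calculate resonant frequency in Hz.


Given values:
  S = 0.0384 m^2, L = 0.099 m, V = 0.0401 m^3, c = 343 m/s
Formula: f = (c / (2*pi)) * sqrt(S / (V * L))
Compute V * L = 0.0401 * 0.099 = 0.0039699
Compute S / (V * L) = 0.0384 / 0.0039699 = 9.6728
Compute sqrt(9.6728) = 3.110113
Compute c / (2*pi) = 343 / 6.283185 = 54.590148
f = 54.590148 * 3.110113 = 169.78

169.78 Hz


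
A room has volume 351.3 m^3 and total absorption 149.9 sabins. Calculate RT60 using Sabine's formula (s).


Given values:
  V = 351.3 m^3
  A = 149.9 sabins
Formula: RT60 = 0.161 * V / A
Numerator: 0.161 * 351.3 = 56.5593
RT60 = 56.5593 / 149.9 = 0.377

0.377 s


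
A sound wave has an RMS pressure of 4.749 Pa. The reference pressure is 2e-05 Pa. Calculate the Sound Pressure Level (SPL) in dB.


Given values:
  p = 4.749 Pa
  p_ref = 2e-05 Pa
Formula: SPL = 20 * log10(p / p_ref)
Compute ratio: p / p_ref = 4.749 / 2e-05 = 237450
Compute log10: log10(237450) = 5.375572
Multiply: SPL = 20 * 5.375572 = 107.51

107.51 dB


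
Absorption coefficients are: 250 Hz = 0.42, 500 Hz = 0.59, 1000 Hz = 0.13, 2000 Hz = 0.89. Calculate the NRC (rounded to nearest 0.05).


Given values:
  a_250 = 0.42, a_500 = 0.59
  a_1000 = 0.13, a_2000 = 0.89
Formula: NRC = (a250 + a500 + a1000 + a2000) / 4
Sum = 0.42 + 0.59 + 0.13 + 0.89 = 2.03
NRC = 2.03 / 4 = 0.5075
Rounded to nearest 0.05: 0.5

0.5


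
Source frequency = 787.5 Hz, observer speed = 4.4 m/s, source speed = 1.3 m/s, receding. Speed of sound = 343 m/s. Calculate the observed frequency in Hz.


Given values:
  f_s = 787.5 Hz, v_o = 4.4 m/s, v_s = 1.3 m/s
  Direction: receding
Formula: f_o = f_s * (c - v_o) / (c + v_s)
Numerator: c - v_o = 343 - 4.4 = 338.6
Denominator: c + v_s = 343 + 1.3 = 344.3
f_o = 787.5 * 338.6 / 344.3 = 774.46

774.46 Hz


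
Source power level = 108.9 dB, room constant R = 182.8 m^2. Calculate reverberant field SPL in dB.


Given values:
  Lw = 108.9 dB, R = 182.8 m^2
Formula: SPL = Lw + 10 * log10(4 / R)
Compute 4 / R = 4 / 182.8 = 0.021882
Compute 10 * log10(0.021882) = -16.5991
SPL = 108.9 + (-16.5991) = 92.3

92.3 dB


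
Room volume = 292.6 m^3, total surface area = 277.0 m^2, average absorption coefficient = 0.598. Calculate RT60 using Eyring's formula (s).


Given values:
  V = 292.6 m^3, S = 277.0 m^2, alpha = 0.598
Formula: RT60 = 0.161 * V / (-S * ln(1 - alpha))
Compute ln(1 - 0.598) = ln(0.402) = -0.911303
Denominator: -277.0 * -0.911303 = 252.4309
Numerator: 0.161 * 292.6 = 47.1086
RT60 = 47.1086 / 252.4309 = 0.187

0.187 s


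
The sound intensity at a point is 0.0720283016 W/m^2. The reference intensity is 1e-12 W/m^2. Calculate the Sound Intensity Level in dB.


Given values:
  I = 0.0720283016 W/m^2
  I_ref = 1e-12 W/m^2
Formula: SIL = 10 * log10(I / I_ref)
Compute ratio: I / I_ref = 72028301600
Compute log10: log10(72028301600) = 10.857503
Multiply: SIL = 10 * 10.857503 = 108.58

108.58 dB


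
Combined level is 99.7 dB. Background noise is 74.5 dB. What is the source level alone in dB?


Given values:
  L_total = 99.7 dB, L_bg = 74.5 dB
Formula: L_source = 10 * log10(10^(L_total/10) - 10^(L_bg/10))
Convert to linear:
  10^(99.7/10) = 9332543007.9699
  10^(74.5/10) = 28183829.3126
Difference: 9332543007.9699 - 28183829.3126 = 9304359178.6573
L_source = 10 * log10(9304359178.6573) = 99.69

99.69 dB


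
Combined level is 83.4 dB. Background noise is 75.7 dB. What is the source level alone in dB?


Given values:
  L_total = 83.4 dB, L_bg = 75.7 dB
Formula: L_source = 10 * log10(10^(L_total/10) - 10^(L_bg/10))
Convert to linear:
  10^(83.4/10) = 218776162.395
  10^(75.7/10) = 37153522.9097
Difference: 218776162.395 - 37153522.9097 = 181622639.4853
L_source = 10 * log10(181622639.4853) = 82.59

82.59 dB


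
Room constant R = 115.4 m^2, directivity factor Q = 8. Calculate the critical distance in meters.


Given values:
  R = 115.4 m^2, Q = 8
Formula: d_c = 0.141 * sqrt(Q * R)
Compute Q * R = 8 * 115.4 = 923.2
Compute sqrt(923.2) = 30.3842
d_c = 0.141 * 30.3842 = 4.284

4.284 m


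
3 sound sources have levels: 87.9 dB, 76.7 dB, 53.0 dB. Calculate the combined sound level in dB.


Formula: L_total = 10 * log10( sum(10^(Li/10)) )
  Source 1: 10^(87.9/10) = 616595001.8615
  Source 2: 10^(76.7/10) = 46773514.1287
  Source 3: 10^(53.0/10) = 199526.2315
Sum of linear values = 663568042.2217
L_total = 10 * log10(663568042.2217) = 88.22

88.22 dB


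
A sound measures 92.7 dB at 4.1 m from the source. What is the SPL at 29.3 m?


Given values:
  SPL1 = 92.7 dB, r1 = 4.1 m, r2 = 29.3 m
Formula: SPL2 = SPL1 - 20 * log10(r2 / r1)
Compute ratio: r2 / r1 = 29.3 / 4.1 = 7.1463
Compute log10: log10(7.1463) = 0.854081
Compute drop: 20 * 0.854081 = 17.0816
SPL2 = 92.7 - 17.0816 = 75.62

75.62 dB


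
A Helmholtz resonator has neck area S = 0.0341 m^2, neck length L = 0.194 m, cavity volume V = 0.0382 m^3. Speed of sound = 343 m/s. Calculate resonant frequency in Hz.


Given values:
  S = 0.0341 m^2, L = 0.194 m, V = 0.0382 m^3, c = 343 m/s
Formula: f = (c / (2*pi)) * sqrt(S / (V * L))
Compute V * L = 0.0382 * 0.194 = 0.0074108
Compute S / (V * L) = 0.0341 / 0.0074108 = 4.6014
Compute sqrt(4.6014) = 2.145087
Compute c / (2*pi) = 343 / 6.283185 = 54.590148
f = 54.590148 * 2.145087 = 117.1

117.1 Hz


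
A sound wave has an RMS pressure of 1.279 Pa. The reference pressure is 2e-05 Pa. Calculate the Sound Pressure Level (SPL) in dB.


Given values:
  p = 1.279 Pa
  p_ref = 2e-05 Pa
Formula: SPL = 20 * log10(p / p_ref)
Compute ratio: p / p_ref = 1.279 / 2e-05 = 63950
Compute log10: log10(63950) = 4.805841
Multiply: SPL = 20 * 4.805841 = 96.12

96.12 dB


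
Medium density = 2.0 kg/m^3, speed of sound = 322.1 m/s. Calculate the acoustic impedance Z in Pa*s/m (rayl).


Given values:
  rho = 2.0 kg/m^3
  c = 322.1 m/s
Formula: Z = rho * c
Z = 2.0 * 322.1
Z = 644.2

644.2 rayl


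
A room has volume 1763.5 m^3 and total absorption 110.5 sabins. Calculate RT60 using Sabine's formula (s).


Given values:
  V = 1763.5 m^3
  A = 110.5 sabins
Formula: RT60 = 0.161 * V / A
Numerator: 0.161 * 1763.5 = 283.9235
RT60 = 283.9235 / 110.5 = 2.569

2.569 s


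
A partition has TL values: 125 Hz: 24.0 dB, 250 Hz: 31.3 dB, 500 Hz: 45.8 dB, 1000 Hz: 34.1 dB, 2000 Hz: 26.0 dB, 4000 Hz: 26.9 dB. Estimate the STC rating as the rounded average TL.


Given TL values at each frequency:
  125 Hz: 24.0 dB
  250 Hz: 31.3 dB
  500 Hz: 45.8 dB
  1000 Hz: 34.1 dB
  2000 Hz: 26.0 dB
  4000 Hz: 26.9 dB
Formula: STC ~ round(average of TL values)
Sum = 24.0 + 31.3 + 45.8 + 34.1 + 26.0 + 26.9 = 188.1
Average = 188.1 / 6 = 31.35
Rounded: 31

31


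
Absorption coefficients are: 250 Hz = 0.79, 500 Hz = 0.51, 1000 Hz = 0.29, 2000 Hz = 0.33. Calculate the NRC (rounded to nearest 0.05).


Given values:
  a_250 = 0.79, a_500 = 0.51
  a_1000 = 0.29, a_2000 = 0.33
Formula: NRC = (a250 + a500 + a1000 + a2000) / 4
Sum = 0.79 + 0.51 + 0.29 + 0.33 = 1.92
NRC = 1.92 / 4 = 0.48
Rounded to nearest 0.05: 0.5

0.5


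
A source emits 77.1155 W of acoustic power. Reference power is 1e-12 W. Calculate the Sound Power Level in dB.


Given values:
  W = 77.1155 W
  W_ref = 1e-12 W
Formula: SWL = 10 * log10(W / W_ref)
Compute ratio: W / W_ref = 77115500000000
Compute log10: log10(77115500000000) = 13.887142
Multiply: SWL = 10 * 13.887142 = 138.87

138.87 dB


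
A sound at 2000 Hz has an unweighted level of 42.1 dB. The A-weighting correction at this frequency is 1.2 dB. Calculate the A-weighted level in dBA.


Given values:
  SPL = 42.1 dB
  A-weighting at 2000 Hz = 1.2 dB
Formula: L_A = SPL + A_weight
L_A = 42.1 + (1.2)
L_A = 43.3

43.3 dBA


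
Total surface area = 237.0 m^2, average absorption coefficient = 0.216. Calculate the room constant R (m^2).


Given values:
  S = 237.0 m^2, alpha = 0.216
Formula: R = S * alpha / (1 - alpha)
Numerator: 237.0 * 0.216 = 51.192
Denominator: 1 - 0.216 = 0.784
R = 51.192 / 0.784 = 65.3

65.3 m^2


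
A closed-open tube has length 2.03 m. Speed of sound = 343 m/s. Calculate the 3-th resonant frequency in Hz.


Given values:
  Tube type: closed-open, L = 2.03 m, c = 343 m/s, n = 3
Formula: f_n = (2n - 1) * c / (4 * L)
Compute 2n - 1 = 2*3 - 1 = 5
Compute 4 * L = 4 * 2.03 = 8.12
f = 5 * 343 / 8.12
f = 211.21

211.21 Hz


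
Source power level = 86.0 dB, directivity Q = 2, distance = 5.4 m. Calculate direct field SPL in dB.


Given values:
  Lw = 86.0 dB, Q = 2, r = 5.4 m
Formula: SPL = Lw + 10 * log10(Q / (4 * pi * r^2))
Compute 4 * pi * r^2 = 4 * pi * 5.4^2 = 366.4354
Compute Q / denom = 2 / 366.4354 = 0.00545799
Compute 10 * log10(0.00545799) = -22.6297
SPL = 86.0 + (-22.6297) = 63.37

63.37 dB


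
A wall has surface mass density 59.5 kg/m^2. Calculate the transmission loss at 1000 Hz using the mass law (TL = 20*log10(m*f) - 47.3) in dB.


Given values:
  m = 59.5 kg/m^2, f = 1000 Hz
Formula: TL = 20 * log10(m * f) - 47.3
Compute m * f = 59.5 * 1000 = 59500.0
Compute log10(59500.0) = 4.774517
Compute 20 * 4.774517 = 95.4903
TL = 95.4903 - 47.3 = 48.19

48.19 dB


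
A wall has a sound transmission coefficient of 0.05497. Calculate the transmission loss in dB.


Given values:
  tau = 0.05497
Formula: TL = 10 * log10(1 / tau)
Compute 1 / tau = 1 / 0.05497 = 18.1917
Compute log10(18.1917) = 1.259873
TL = 10 * 1.259873 = 12.6

12.6 dB


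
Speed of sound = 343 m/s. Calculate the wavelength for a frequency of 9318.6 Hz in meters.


Given values:
  c = 343 m/s, f = 9318.6 Hz
Formula: lambda = c / f
lambda = 343 / 9318.6
lambda = 0.0368

0.0368 m


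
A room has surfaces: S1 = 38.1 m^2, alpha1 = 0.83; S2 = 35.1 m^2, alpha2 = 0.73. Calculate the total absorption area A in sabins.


Given surfaces:
  Surface 1: 38.1 * 0.83 = 31.623
  Surface 2: 35.1 * 0.73 = 25.623
Formula: A = sum(Si * alpha_i)
A = 31.623 + 25.623
A = 57.25

57.25 sabins


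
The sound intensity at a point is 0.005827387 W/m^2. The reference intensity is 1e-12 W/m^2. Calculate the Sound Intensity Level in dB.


Given values:
  I = 0.005827387 W/m^2
  I_ref = 1e-12 W/m^2
Formula: SIL = 10 * log10(I / I_ref)
Compute ratio: I / I_ref = 5827387000
Compute log10: log10(5827387000) = 9.765474
Multiply: SIL = 10 * 9.765474 = 97.65

97.65 dB


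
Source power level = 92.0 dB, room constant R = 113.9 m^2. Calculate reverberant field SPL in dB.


Given values:
  Lw = 92.0 dB, R = 113.9 m^2
Formula: SPL = Lw + 10 * log10(4 / R)
Compute 4 / R = 4 / 113.9 = 0.035119
Compute 10 * log10(0.035119) = -14.5446
SPL = 92.0 + (-14.5446) = 77.46

77.46 dB


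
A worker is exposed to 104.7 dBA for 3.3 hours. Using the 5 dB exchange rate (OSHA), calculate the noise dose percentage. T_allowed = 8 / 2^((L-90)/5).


Given values:
  L = 104.7 dBA, T = 3.3 hours
Formula: T_allowed = 8 / 2^((L - 90) / 5)
Compute exponent: (104.7 - 90) / 5 = 2.94
Compute 2^(2.94) = 7.674113
T_allowed = 8 / 7.674113 = 1.042466 hours
Dose = (T / T_allowed) * 100
Dose = (3.3 / 1.042466) * 100 = 316.56

316.56 %


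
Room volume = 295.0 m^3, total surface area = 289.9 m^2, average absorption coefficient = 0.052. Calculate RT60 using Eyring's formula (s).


Given values:
  V = 295.0 m^3, S = 289.9 m^2, alpha = 0.052
Formula: RT60 = 0.161 * V / (-S * ln(1 - alpha))
Compute ln(1 - 0.052) = ln(0.948) = -0.053401
Denominator: -289.9 * -0.053401 = 15.4809
Numerator: 0.161 * 295.0 = 47.495
RT60 = 47.495 / 15.4809 = 3.068

3.068 s


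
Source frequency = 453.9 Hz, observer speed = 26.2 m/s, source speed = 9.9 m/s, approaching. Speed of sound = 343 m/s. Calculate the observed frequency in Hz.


Given values:
  f_s = 453.9 Hz, v_o = 26.2 m/s, v_s = 9.9 m/s
  Direction: approaching
Formula: f_o = f_s * (c + v_o) / (c - v_s)
Numerator: c + v_o = 343 + 26.2 = 369.2
Denominator: c - v_s = 343 - 9.9 = 333.1
f_o = 453.9 * 369.2 / 333.1 = 503.09

503.09 Hz


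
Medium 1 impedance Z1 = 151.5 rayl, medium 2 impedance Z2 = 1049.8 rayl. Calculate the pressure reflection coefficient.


Given values:
  Z1 = 151.5 rayl, Z2 = 1049.8 rayl
Formula: R = (Z2 - Z1) / (Z2 + Z1)
Numerator: Z2 - Z1 = 1049.8 - 151.5 = 898.3
Denominator: Z2 + Z1 = 1049.8 + 151.5 = 1201.3
R = 898.3 / 1201.3 = 0.7478

0.7478


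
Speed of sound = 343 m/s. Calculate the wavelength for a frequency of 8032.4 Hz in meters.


Given values:
  c = 343 m/s, f = 8032.4 Hz
Formula: lambda = c / f
lambda = 343 / 8032.4
lambda = 0.0427

0.0427 m


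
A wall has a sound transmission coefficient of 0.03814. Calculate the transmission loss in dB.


Given values:
  tau = 0.03814
Formula: TL = 10 * log10(1 / tau)
Compute 1 / tau = 1 / 0.03814 = 26.2192
Compute log10(26.2192) = 1.418619
TL = 10 * 1.418619 = 14.19

14.19 dB


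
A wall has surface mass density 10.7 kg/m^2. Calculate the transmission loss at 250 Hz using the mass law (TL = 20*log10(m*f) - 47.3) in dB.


Given values:
  m = 10.7 kg/m^2, f = 250 Hz
Formula: TL = 20 * log10(m * f) - 47.3
Compute m * f = 10.7 * 250 = 2675.0
Compute log10(2675.0) = 3.427324
Compute 20 * 3.427324 = 68.5465
TL = 68.5465 - 47.3 = 21.25

21.25 dB


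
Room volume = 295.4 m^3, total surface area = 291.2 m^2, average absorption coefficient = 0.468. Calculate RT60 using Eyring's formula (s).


Given values:
  V = 295.4 m^3, S = 291.2 m^2, alpha = 0.468
Formula: RT60 = 0.161 * V / (-S * ln(1 - alpha))
Compute ln(1 - 0.468) = ln(0.532) = -0.631112
Denominator: -291.2 * -0.631112 = 183.7798
Numerator: 0.161 * 295.4 = 47.5594
RT60 = 47.5594 / 183.7798 = 0.259

0.259 s


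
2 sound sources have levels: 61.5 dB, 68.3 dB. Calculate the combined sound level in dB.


Formula: L_total = 10 * log10( sum(10^(Li/10)) )
  Source 1: 10^(61.5/10) = 1412537.5446
  Source 2: 10^(68.3/10) = 6760829.7539
Sum of linear values = 8173367.2985
L_total = 10 * log10(8173367.2985) = 69.12

69.12 dB


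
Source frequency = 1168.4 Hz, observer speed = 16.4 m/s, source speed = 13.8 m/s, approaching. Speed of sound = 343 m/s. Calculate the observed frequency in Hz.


Given values:
  f_s = 1168.4 Hz, v_o = 16.4 m/s, v_s = 13.8 m/s
  Direction: approaching
Formula: f_o = f_s * (c + v_o) / (c - v_s)
Numerator: c + v_o = 343 + 16.4 = 359.4
Denominator: c - v_s = 343 - 13.8 = 329.2
f_o = 1168.4 * 359.4 / 329.2 = 1275.59

1275.59 Hz


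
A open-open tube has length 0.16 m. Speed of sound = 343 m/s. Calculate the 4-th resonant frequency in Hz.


Given values:
  Tube type: open-open, L = 0.16 m, c = 343 m/s, n = 4
Formula: f_n = n * c / (2 * L)
Compute 2 * L = 2 * 0.16 = 0.32
f = 4 * 343 / 0.32
f = 4287.5

4287.5 Hz


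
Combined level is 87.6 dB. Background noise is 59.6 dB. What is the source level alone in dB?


Given values:
  L_total = 87.6 dB, L_bg = 59.6 dB
Formula: L_source = 10 * log10(10^(L_total/10) - 10^(L_bg/10))
Convert to linear:
  10^(87.6/10) = 575439937.3372
  10^(59.6/10) = 912010.8394
Difference: 575439937.3372 - 912010.8394 = 574527926.4978
L_source = 10 * log10(574527926.4978) = 87.59

87.59 dB


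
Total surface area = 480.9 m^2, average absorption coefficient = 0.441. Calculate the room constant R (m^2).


Given values:
  S = 480.9 m^2, alpha = 0.441
Formula: R = S * alpha / (1 - alpha)
Numerator: 480.9 * 0.441 = 212.0769
Denominator: 1 - 0.441 = 0.559
R = 212.0769 / 0.559 = 379.39

379.39 m^2


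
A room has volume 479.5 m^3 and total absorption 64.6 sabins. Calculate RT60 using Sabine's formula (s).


Given values:
  V = 479.5 m^3
  A = 64.6 sabins
Formula: RT60 = 0.161 * V / A
Numerator: 0.161 * 479.5 = 77.1995
RT60 = 77.1995 / 64.6 = 1.195

1.195 s


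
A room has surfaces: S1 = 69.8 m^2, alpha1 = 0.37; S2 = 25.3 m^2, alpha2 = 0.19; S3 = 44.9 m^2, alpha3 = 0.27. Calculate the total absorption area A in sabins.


Given surfaces:
  Surface 1: 69.8 * 0.37 = 25.826
  Surface 2: 25.3 * 0.19 = 4.807
  Surface 3: 44.9 * 0.27 = 12.123
Formula: A = sum(Si * alpha_i)
A = 25.826 + 4.807 + 12.123
A = 42.76

42.76 sabins


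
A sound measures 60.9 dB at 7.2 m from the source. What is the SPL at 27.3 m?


Given values:
  SPL1 = 60.9 dB, r1 = 7.2 m, r2 = 27.3 m
Formula: SPL2 = SPL1 - 20 * log10(r2 / r1)
Compute ratio: r2 / r1 = 27.3 / 7.2 = 3.7917
Compute log10: log10(3.7917) = 0.578834
Compute drop: 20 * 0.578834 = 11.5767
SPL2 = 60.9 - 11.5767 = 49.32

49.32 dB


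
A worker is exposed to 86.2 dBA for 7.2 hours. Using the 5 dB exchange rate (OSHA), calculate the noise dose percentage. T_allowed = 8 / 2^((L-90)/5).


Given values:
  L = 86.2 dBA, T = 7.2 hours
Formula: T_allowed = 8 / 2^((L - 90) / 5)
Compute exponent: (86.2 - 90) / 5 = -0.76
Compute 2^(-0.76) = 0.590496
T_allowed = 8 / 0.590496 = 13.547933 hours
Dose = (T / T_allowed) * 100
Dose = (7.2 / 13.547933) * 100 = 53.14

53.14 %


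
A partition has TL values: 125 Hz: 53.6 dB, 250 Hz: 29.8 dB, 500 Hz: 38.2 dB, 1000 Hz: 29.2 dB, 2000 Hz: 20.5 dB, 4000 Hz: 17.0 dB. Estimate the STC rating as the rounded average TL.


Given TL values at each frequency:
  125 Hz: 53.6 dB
  250 Hz: 29.8 dB
  500 Hz: 38.2 dB
  1000 Hz: 29.2 dB
  2000 Hz: 20.5 dB
  4000 Hz: 17.0 dB
Formula: STC ~ round(average of TL values)
Sum = 53.6 + 29.8 + 38.2 + 29.2 + 20.5 + 17.0 = 188.3
Average = 188.3 / 6 = 31.38
Rounded: 31

31


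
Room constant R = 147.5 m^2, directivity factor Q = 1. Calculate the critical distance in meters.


Given values:
  R = 147.5 m^2, Q = 1
Formula: d_c = 0.141 * sqrt(Q * R)
Compute Q * R = 1 * 147.5 = 147.5
Compute sqrt(147.5) = 12.145
d_c = 0.141 * 12.145 = 1.712

1.712 m


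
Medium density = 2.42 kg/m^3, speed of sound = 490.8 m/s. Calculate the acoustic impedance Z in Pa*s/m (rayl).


Given values:
  rho = 2.42 kg/m^3
  c = 490.8 m/s
Formula: Z = rho * c
Z = 2.42 * 490.8
Z = 1187.74

1187.74 rayl


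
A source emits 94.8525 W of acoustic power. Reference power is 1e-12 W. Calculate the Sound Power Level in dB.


Given values:
  W = 94.8525 W
  W_ref = 1e-12 W
Formula: SWL = 10 * log10(W / W_ref)
Compute ratio: W / W_ref = 94852500000000
Compute log10: log10(94852500000000) = 13.977049
Multiply: SWL = 10 * 13.977049 = 139.77

139.77 dB


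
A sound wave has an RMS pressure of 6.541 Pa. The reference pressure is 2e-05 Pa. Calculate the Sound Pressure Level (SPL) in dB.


Given values:
  p = 6.541 Pa
  p_ref = 2e-05 Pa
Formula: SPL = 20 * log10(p / p_ref)
Compute ratio: p / p_ref = 6.541 / 2e-05 = 327050
Compute log10: log10(327050) = 5.514614
Multiply: SPL = 20 * 5.514614 = 110.29

110.29 dB


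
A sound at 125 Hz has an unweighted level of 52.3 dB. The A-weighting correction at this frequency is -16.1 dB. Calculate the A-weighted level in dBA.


Given values:
  SPL = 52.3 dB
  A-weighting at 125 Hz = -16.1 dB
Formula: L_A = SPL + A_weight
L_A = 52.3 + (-16.1)
L_A = 36.2

36.2 dBA


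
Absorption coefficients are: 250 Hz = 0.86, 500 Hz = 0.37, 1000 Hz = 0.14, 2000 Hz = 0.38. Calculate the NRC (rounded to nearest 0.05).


Given values:
  a_250 = 0.86, a_500 = 0.37
  a_1000 = 0.14, a_2000 = 0.38
Formula: NRC = (a250 + a500 + a1000 + a2000) / 4
Sum = 0.86 + 0.37 + 0.14 + 0.38 = 1.75
NRC = 1.75 / 4 = 0.4375
Rounded to nearest 0.05: 0.45

0.45


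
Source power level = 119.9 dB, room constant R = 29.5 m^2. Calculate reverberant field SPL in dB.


Given values:
  Lw = 119.9 dB, R = 29.5 m^2
Formula: SPL = Lw + 10 * log10(4 / R)
Compute 4 / R = 4 / 29.5 = 0.135593
Compute 10 * log10(0.135593) = -8.6776
SPL = 119.9 + (-8.6776) = 111.22

111.22 dB


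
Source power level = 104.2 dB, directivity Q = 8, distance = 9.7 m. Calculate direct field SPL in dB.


Given values:
  Lw = 104.2 dB, Q = 8, r = 9.7 m
Formula: SPL = Lw + 10 * log10(Q / (4 * pi * r^2))
Compute 4 * pi * r^2 = 4 * pi * 9.7^2 = 1182.3698
Compute Q / denom = 8 / 1182.3698 = 0.00676607
Compute 10 * log10(0.00676607) = -21.6966
SPL = 104.2 + (-21.6966) = 82.5

82.5 dB


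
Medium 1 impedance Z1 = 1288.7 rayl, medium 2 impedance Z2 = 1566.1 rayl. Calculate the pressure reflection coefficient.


Given values:
  Z1 = 1288.7 rayl, Z2 = 1566.1 rayl
Formula: R = (Z2 - Z1) / (Z2 + Z1)
Numerator: Z2 - Z1 = 1566.1 - 1288.7 = 277.4
Denominator: Z2 + Z1 = 1566.1 + 1288.7 = 2854.8
R = 277.4 / 2854.8 = 0.0972

0.0972


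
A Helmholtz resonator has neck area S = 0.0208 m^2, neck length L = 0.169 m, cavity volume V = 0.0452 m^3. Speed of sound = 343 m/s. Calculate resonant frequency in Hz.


Given values:
  S = 0.0208 m^2, L = 0.169 m, V = 0.0452 m^3, c = 343 m/s
Formula: f = (c / (2*pi)) * sqrt(S / (V * L))
Compute V * L = 0.0452 * 0.169 = 0.0076388
Compute S / (V * L) = 0.0208 / 0.0076388 = 2.7229
Compute sqrt(2.7229) = 1.650121
Compute c / (2*pi) = 343 / 6.283185 = 54.590148
f = 54.590148 * 1.650121 = 90.08

90.08 Hz


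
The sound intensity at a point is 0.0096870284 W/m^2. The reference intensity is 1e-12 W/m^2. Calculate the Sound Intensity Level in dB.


Given values:
  I = 0.0096870284 W/m^2
  I_ref = 1e-12 W/m^2
Formula: SIL = 10 * log10(I / I_ref)
Compute ratio: I / I_ref = 9687028400
Compute log10: log10(9687028400) = 9.986191
Multiply: SIL = 10 * 9.986191 = 99.86

99.86 dB


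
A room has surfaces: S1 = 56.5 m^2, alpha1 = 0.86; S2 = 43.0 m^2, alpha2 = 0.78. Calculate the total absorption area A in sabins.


Given surfaces:
  Surface 1: 56.5 * 0.86 = 48.59
  Surface 2: 43.0 * 0.78 = 33.54
Formula: A = sum(Si * alpha_i)
A = 48.59 + 33.54
A = 82.13

82.13 sabins
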